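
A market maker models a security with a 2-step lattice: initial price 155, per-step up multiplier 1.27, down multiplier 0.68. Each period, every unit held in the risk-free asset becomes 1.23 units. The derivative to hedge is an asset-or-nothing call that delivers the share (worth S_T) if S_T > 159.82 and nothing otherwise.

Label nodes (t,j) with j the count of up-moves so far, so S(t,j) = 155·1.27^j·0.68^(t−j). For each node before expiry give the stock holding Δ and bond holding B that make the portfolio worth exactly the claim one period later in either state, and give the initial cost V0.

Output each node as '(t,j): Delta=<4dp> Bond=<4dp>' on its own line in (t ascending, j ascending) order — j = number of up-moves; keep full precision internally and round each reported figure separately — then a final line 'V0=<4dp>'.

No-arbitrage ⇒ martingale measure with p* = (R−d)/(u−d) = 0.9322.
Terminal values V(2,·): V(2,0)=0.0000, V(2,1)=0.0000, V(2,2)=249.9995
  t=1,j=0: stock 105.4000 → up 133.8580 (V=0.0000), down 71.6720 (V=0.0000). Price 0.0000; hedge Δ=0.0000, bond B=0.0000.
  t=1,j=1: stock 196.8500 → up 249.9995 (V=249.9995), down 133.8580 (V=0.0000). Price 189.4719; hedge Δ=2.1525, bond B=-234.2561.
  t=0,j=0: stock 155.0000 → up 196.8500 (V=189.4719), down 105.4000 (V=0.0000). Price 143.5986; hedge Δ=2.0719, bond B=-177.5401.
Self-financing check: at every node Δ·S+B equals the discounted successor values.

(0,0): Delta=2.0719 Bond=-177.5401
(1,0): Delta=0.0000 Bond=0.0000
(1,1): Delta=2.1525 Bond=-234.2561
V0=143.5986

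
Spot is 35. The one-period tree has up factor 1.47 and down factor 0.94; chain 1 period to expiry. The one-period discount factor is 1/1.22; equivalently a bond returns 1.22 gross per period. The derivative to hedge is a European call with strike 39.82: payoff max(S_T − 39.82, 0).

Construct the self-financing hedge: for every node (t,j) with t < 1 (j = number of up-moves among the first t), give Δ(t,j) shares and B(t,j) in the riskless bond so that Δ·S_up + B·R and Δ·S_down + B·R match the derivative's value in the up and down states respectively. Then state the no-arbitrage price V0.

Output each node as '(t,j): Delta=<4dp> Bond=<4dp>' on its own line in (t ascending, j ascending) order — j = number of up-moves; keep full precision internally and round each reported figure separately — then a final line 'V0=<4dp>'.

Risk-neutral probability p* = (R−d)/(u−d) = (1.22−0.94)/(1.47−0.94) = 0.5283.
At expiry t=1: V(1,0)=0.0000, V(1,1)=11.6300
  t=0,j=0: stock 35.0000 → up 51.4500 (V=11.6300), down 32.9000 (V=0.0000). Price 5.0362; hedge Δ=0.6270, bond B=-16.9072.
Check: Δ(0,0)·S0 + B(0,0) = 5.0362 = V0.

(0,0): Delta=0.6270 Bond=-16.9072
V0=5.0362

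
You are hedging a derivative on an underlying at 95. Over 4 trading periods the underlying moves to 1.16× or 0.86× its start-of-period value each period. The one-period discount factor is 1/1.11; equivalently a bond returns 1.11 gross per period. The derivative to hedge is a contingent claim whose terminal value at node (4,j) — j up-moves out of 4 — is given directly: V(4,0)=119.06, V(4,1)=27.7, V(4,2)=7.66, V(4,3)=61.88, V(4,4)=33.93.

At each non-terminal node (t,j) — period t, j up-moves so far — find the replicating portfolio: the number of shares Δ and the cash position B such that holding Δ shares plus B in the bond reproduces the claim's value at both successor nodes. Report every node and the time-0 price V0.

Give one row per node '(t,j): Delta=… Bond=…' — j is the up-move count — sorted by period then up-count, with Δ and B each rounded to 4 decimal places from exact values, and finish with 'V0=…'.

(0,0): Delta=0.0215 Bond=25.3910
(1,0): Delta=0.9785 Bond=-50.0019
(1,1): Delta=-0.1204 Bond=43.8212
(2,0): Delta=-1.3645 Bond=109.1225
(2,1): Delta=1.3259 Bond=-88.4270
(2,2): Delta=-0.3349 Bond=76.0552
(3,0): Delta=-5.0398 Bond=343.2060
(3,1): Delta=-0.8196 Bond=76.7099
(3,2): Delta=1.6440 Bond=-133.1267
(3,3): Delta=-0.6283 Bond=127.9309
V0=27.4310

Risk-neutral probability p* = (R−d)/(u−d) = (1.11−0.86)/(1.16−0.86) = 0.8333.
At expiry t=4: V(4,0)=119.0600, V(4,1)=27.7000, V(4,2)=7.6600, V(4,3)=61.8800, V(4,4)=33.9300
(3,0): S=60.4253. Δ = (V_up−V_dn)/(S_up−S_dn) = (27.7000−119.0600)/(70.0934−51.9658) = -5.0398. V = [p*·27.7000 + (1−p*)·119.0600]/1.11 = 38.6727. B = V − Δ·S = 343.2060.
(3,1): S=81.5039. Δ = (V_up−V_dn)/(S_up−S_dn) = (7.6600−27.7000)/(94.5445−70.0934) = -0.8196. V = [p*·7.6600 + (1−p*)·27.7000]/1.11 = 9.9099. B = V − Δ·S = 76.7099.
(3,2): S=109.9355. Δ = (V_up−V_dn)/(S_up−S_dn) = (61.8800−7.6600)/(127.5252−94.5445) = 1.6440. V = [p*·61.8800 + (1−p*)·7.6600]/1.11 = 47.6066. B = V − Δ·S = -133.1267.
(3,3): S=148.2851. Δ = (V_up−V_dn)/(S_up−S_dn) = (33.9300−61.8800)/(172.0107−127.5252) = -0.6283. V = [p*·33.9300 + (1−p*)·61.8800]/1.11 = 34.7643. B = V − Δ·S = 127.9309.
(2,0): S=70.2620. Δ = (V_up−V_dn)/(S_up−S_dn) = (9.9099−38.6727)/(81.5039−60.4253) = -1.3645. V = [p*·9.9099 + (1−p*)·38.6727]/1.11 = 13.2466. B = V − Δ·S = 109.1225.
(2,1): S=94.7720. Δ = (V_up−V_dn)/(S_up−S_dn) = (47.6066−9.9099)/(109.9355−81.5039) = 1.3259. V = [p*·47.6066 + (1−p*)·9.9099]/1.11 = 37.2287. B = V − Δ·S = -88.4270.
(2,2): S=127.8320. Δ = (V_up−V_dn)/(S_up−S_dn) = (34.7643−47.6066)/(148.2851−109.9355) = -0.3349. V = [p*·34.7643 + (1−p*)·47.6066]/1.11 = 33.2474. B = V − Δ·S = 76.0552.
(1,0): S=81.7000. Δ = (V_up−V_dn)/(S_up−S_dn) = (37.2287−13.2466)/(94.7720−70.2620) = 0.9785. V = [p*·37.2287 + (1−p*)·13.2466]/1.11 = 29.9384. B = V − Δ·S = -50.0019.
(1,1): S=110.2000. Δ = (V_up−V_dn)/(S_up−S_dn) = (33.2474−37.2287)/(127.8320−94.7720) = -0.1204. V = [p*·33.2474 + (1−p*)·37.2287]/1.11 = 30.5504. B = V − Δ·S = 43.8212.
(0,0): S=95.0000. Δ = (V_up−V_dn)/(S_up−S_dn) = (30.5504−29.9384)/(110.2000−81.7000) = 0.0215. V = [p*·30.5504 + (1−p*)·29.9384]/1.11 = 27.4310. B = V − Δ·S = 25.3910.
Each (Δ,B) replicates both successor values, so the strategy is self-financing and V0 is arbitrage-free.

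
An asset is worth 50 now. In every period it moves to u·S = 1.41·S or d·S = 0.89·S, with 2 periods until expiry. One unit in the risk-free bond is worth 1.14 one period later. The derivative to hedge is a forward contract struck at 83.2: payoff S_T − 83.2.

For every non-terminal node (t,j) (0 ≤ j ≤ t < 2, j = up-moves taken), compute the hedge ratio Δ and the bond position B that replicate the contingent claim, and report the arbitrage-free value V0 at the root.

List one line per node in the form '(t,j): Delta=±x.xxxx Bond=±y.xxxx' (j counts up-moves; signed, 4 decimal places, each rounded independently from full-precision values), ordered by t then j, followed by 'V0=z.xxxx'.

No-arbitrage ⇒ martingale measure with p* = (R−d)/(u−d) = 0.4808.
At expiry t=2: V(2,0)=-43.5950, V(2,1)=-20.4550, V(2,2)=16.2050
  t=1,j=0: stock 44.5000 → up 62.7450 (V=-20.4550), down 39.6050 (V=-43.5950). Price -28.4825; hedge Δ=1.0000, bond B=-72.9825.
  t=1,j=1: stock 70.5000 → up 99.4050 (V=16.2050), down 62.7450 (V=-20.4550). Price -2.4825; hedge Δ=1.0000, bond B=-72.9825.
  t=0,j=0: stock 50.0000 → up 70.5000 (V=-2.4825), down 44.5000 (V=-28.4825). Price -14.0197; hedge Δ=1.0000, bond B=-64.0197.
Check: Δ(0,0)·S0 + B(0,0) = -14.0197 = V0.

(0,0): Delta=1.0000 Bond=-64.0197
(1,0): Delta=1.0000 Bond=-72.9825
(1,1): Delta=1.0000 Bond=-72.9825
V0=-14.0197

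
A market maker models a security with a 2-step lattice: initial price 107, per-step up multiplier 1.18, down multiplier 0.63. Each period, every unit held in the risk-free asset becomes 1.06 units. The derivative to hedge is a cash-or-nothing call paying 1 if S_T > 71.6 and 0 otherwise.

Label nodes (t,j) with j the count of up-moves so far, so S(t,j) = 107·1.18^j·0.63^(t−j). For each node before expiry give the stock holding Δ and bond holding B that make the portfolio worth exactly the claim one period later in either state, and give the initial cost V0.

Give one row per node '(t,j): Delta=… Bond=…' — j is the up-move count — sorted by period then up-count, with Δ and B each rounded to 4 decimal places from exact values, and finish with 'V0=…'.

(0,0): Delta=0.0035 Bond=0.4734
(1,0): Delta=0.0270 Bond=-1.0806
(1,1): Delta=0.0000 Bond=0.9434
V0=0.8476

No-arbitrage ⇒ martingale measure with p* = (R−d)/(u−d) = 0.7818.
Terminal payoffs: V(2,0)=0.0000, V(2,1)=1.0000, V(2,2)=1.0000
(1,0): S=67.4100. Δ = (V_up−V_dn)/(S_up−S_dn) = (1.0000−0.0000)/(79.5438−42.4683) = 0.0270. V = [p*·1.0000 + (1−p*)·0.0000]/1.06 = 0.7376. B = V − Δ·S = -1.0806.
(1,1): S=126.2600. Δ = (V_up−V_dn)/(S_up−S_dn) = (1.0000−1.0000)/(148.9868−79.5438) = 0.0000. V = [p*·1.0000 + (1−p*)·1.0000]/1.06 = 0.9434. B = V − Δ·S = 0.9434.
(0,0): S=107.0000. Δ = (V_up−V_dn)/(S_up−S_dn) = (0.9434−0.7376)/(126.2600−67.4100) = 0.0035. V = [p*·0.9434 + (1−p*)·0.7376]/1.06 = 0.8476. B = V − Δ·S = 0.4734.
Each (Δ,B) replicates both successor values, so the strategy is self-financing and V0 is arbitrage-free.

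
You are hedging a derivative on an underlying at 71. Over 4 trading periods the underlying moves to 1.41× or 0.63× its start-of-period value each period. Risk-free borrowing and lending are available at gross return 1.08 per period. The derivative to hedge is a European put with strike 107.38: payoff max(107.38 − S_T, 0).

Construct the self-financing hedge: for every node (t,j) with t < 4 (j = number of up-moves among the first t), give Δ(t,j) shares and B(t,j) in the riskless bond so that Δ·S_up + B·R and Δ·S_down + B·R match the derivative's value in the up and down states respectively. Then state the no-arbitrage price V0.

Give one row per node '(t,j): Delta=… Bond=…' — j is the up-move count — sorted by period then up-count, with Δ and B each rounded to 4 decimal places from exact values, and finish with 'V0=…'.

No-arbitrage ⇒ martingale measure with p* = (R−d)/(u−d) = 0.5769.
Terminal values V(4,·): V(4,0)=96.1954, V(4,1)=82.3478, V(4,2)=51.3555, V(4,3)=0.0000, V(4,4)=0.0000
Node (3,0) S=17.7533: V=(p*·82.3478+(1−p*)·96.1954)/1.08=81.6726; Δ=(82.3478−96.1954)/(25.0322−11.1846)=-1.0000; B=V−Δ·S=99.4259
Node (3,1) S=39.7337: V=(p*·51.3555+(1−p*)·82.3478)/1.08=59.6923; Δ=(51.3555−82.3478)/(56.0245−25.0322)=-1.0000; B=V−Δ·S=99.4259
Node (3,2) S=88.9277: V=(p*·0.0000+(1−p*)·51.3555)/1.08=20.1179; Δ=(0.0000−51.3555)/(125.3881−56.0245)=-0.7404; B=V−Δ·S=85.9583
Node (3,3) S=199.0287: V=(p*·0.0000+(1−p*)·0.0000)/1.08=0.0000; Δ=(0.0000−0.0000)/(280.6305−125.3881)=0.0000; B=V−Δ·S=0.0000
Node (2,0) S=28.1799: V=(p*·59.6923+(1−p*)·81.6726)/1.08=63.8811; Δ=(59.6923−81.6726)/(39.7337−17.7533)=-1.0000; B=V−Δ·S=92.0610
Node (2,1) S=63.0693: V=(p*·20.1179+(1−p*)·59.6923)/1.08=34.1305; Δ=(20.1179−59.6923)/(88.9277−39.7337)=-0.8045; B=V−Δ·S=84.8668
Node (2,2) S=141.1551: V=(p*·0.0000+(1−p*)·20.1179)/1.08=7.8809; Δ=(0.0000−20.1179)/(199.0287−88.9277)=-0.1827; B=V−Δ·S=33.6731
Node (1,0) S=44.7300: V=(p*·34.1305+(1−p*)·63.8811)/1.08=43.2568; Δ=(34.1305−63.8811)/(63.0693−28.1799)=-0.8527; B=V−Δ·S=81.3986
Node (1,1) S=100.1100: V=(p*·7.8809+(1−p*)·34.1305)/1.08=17.5801; Δ=(7.8809−34.1305)/(141.1551−63.0693)=-0.3362; B=V−Δ·S=51.2333
Node (0,0) S=71.0000: V=(p*·17.5801+(1−p*)·43.2568)/1.08=26.3364; Δ=(17.5801−43.2568)/(100.1100−44.7300)=-0.4636; B=V−Δ·S=59.2552
Each (Δ,B) replicates both successor values, so the strategy is self-financing and V0 is arbitrage-free.

(0,0): Delta=-0.4636 Bond=59.2552
(1,0): Delta=-0.8527 Bond=81.3986
(1,1): Delta=-0.3362 Bond=51.2333
(2,0): Delta=-1.0000 Bond=92.0610
(2,1): Delta=-0.8045 Bond=84.8668
(2,2): Delta=-0.1827 Bond=33.6731
(3,0): Delta=-1.0000 Bond=99.4259
(3,1): Delta=-1.0000 Bond=99.4259
(3,2): Delta=-0.7404 Bond=85.9583
(3,3): Delta=0.0000 Bond=0.0000
V0=26.3364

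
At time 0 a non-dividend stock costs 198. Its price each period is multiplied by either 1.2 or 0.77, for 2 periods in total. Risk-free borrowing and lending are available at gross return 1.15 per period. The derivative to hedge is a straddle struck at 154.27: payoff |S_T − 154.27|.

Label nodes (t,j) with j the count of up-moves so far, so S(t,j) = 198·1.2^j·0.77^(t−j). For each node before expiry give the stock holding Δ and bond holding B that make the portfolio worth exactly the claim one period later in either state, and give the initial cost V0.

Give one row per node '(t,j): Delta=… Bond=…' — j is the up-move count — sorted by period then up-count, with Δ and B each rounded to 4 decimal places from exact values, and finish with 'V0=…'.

Since d<R<u, set p* = (R−d)/(u−d) = 0.8837; price each node as the discounted p*-expectation of its children.
At expiry t=2: V(2,0)=36.8758, V(2,1)=28.6820, V(2,2)=130.8500
  t=1,j=0: stock 152.4600 → up 182.9520 (V=28.6820), down 117.3942 (V=36.8758). Price 25.7694; hedge Δ=-0.1250, bond B=44.8247.
  t=1,j=1: stock 237.6000 → up 285.1200 (V=130.8500), down 182.9520 (V=28.6820). Price 103.4522; hedge Δ=1.0000, bond B=-134.1478.
  t=0,j=0: stock 198.0000 → up 237.6000 (V=103.4522), down 152.4600 (V=25.7694). Price 82.1037; hedge Δ=0.9124, bond B=-98.5540.
Check: Δ(0,0)·S0 + B(0,0) = 82.1037 = V0.

(0,0): Delta=0.9124 Bond=-98.5540
(1,0): Delta=-0.1250 Bond=44.8247
(1,1): Delta=1.0000 Bond=-134.1478
V0=82.1037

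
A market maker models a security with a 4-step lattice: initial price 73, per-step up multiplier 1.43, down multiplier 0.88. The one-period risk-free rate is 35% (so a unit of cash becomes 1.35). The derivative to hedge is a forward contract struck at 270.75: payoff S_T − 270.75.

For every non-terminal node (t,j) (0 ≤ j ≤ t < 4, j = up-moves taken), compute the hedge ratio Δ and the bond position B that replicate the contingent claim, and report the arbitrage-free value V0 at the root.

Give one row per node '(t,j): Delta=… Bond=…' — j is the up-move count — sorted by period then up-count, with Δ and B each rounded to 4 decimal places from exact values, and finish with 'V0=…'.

Under the risk-neutral measure, an up-move has probability p* = (R−d)/(u−d) = 0.8545 and values discount at R = 1.35.
Terminal values V(4,·): V(4,0)=-226.9722, V(4,1)=-199.6111, V(4,2)=-155.1493, V(4,3)=-82.8989, V(4,4)=34.5080
  t=3,j=0: stock 49.7475 → up 71.1389 (V=-199.6111), down 43.7778 (V=-226.9722). Price -150.8081; hedge Δ=1.0000, bond B=-200.5556.
  t=3,j=1: stock 80.8396 → up 115.6007 (V=-155.1493), down 71.1389 (V=-199.6111). Price -119.7159; hedge Δ=1.0000, bond B=-200.5556.
  t=3,j=2: stock 131.3644 → up 187.8511 (V=-82.8989), down 115.6007 (V=-155.1493). Price -69.1912; hedge Δ=1.0000, bond B=-200.5556.
  t=3,j=3: stock 213.4671 → up 305.2580 (V=34.5080), down 187.8511 (V=-82.8989). Price 12.9116; hedge Δ=1.0000, bond B=-200.5556.
  t=2,j=0: stock 56.5312 → up 80.8396 (V=-119.7159), down 49.7475 (V=-150.8081). Price -92.0285; hedge Δ=1.0000, bond B=-148.5597.
  t=2,j=1: stock 91.8632 → up 131.3644 (V=-69.1912), down 80.8396 (V=-119.7159). Price -56.6965; hedge Δ=1.0000, bond B=-148.5597.
  t=2,j=2: stock 149.2777 → up 213.4671 (V=12.9116), down 131.3644 (V=-69.1912). Price 0.7180; hedge Δ=1.0000, bond B=-148.5597.
  t=1,j=0: stock 64.2400 → up 91.8632 (V=-56.6965), down 56.5312 (V=-92.0285). Price -45.8042; hedge Δ=1.0000, bond B=-110.0442.
  t=1,j=1: stock 104.3900 → up 149.2777 (V=0.7180), down 91.8632 (V=-56.6965). Price -5.6542; hedge Δ=1.0000, bond B=-110.0442.
  t=0,j=0: stock 73.0000 → up 104.3900 (V=-5.6542), down 64.2400 (V=-45.8042). Price -8.5142; hedge Δ=1.0000, bond B=-81.5142.
The time-0 hedge costs -8.5142, which is the no-arbitrage price.

(0,0): Delta=1.0000 Bond=-81.5142
(1,0): Delta=1.0000 Bond=-110.0442
(1,1): Delta=1.0000 Bond=-110.0442
(2,0): Delta=1.0000 Bond=-148.5597
(2,1): Delta=1.0000 Bond=-148.5597
(2,2): Delta=1.0000 Bond=-148.5597
(3,0): Delta=1.0000 Bond=-200.5556
(3,1): Delta=1.0000 Bond=-200.5556
(3,2): Delta=1.0000 Bond=-200.5556
(3,3): Delta=1.0000 Bond=-200.5556
V0=-8.5142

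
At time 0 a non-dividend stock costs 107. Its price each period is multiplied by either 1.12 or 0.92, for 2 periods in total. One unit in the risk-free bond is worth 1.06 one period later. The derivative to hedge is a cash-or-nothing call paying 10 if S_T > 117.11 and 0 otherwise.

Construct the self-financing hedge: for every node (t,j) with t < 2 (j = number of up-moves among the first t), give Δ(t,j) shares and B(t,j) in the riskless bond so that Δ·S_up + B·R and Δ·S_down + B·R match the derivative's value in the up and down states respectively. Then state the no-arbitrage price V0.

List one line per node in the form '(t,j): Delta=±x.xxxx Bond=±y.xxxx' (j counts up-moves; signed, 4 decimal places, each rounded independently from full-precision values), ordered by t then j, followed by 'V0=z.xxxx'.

Risk-neutral probability p* = (R−d)/(u−d) = (1.06−0.92)/(1.12−0.92) = 0.7000.
Payoff layer (t=2): V(2,0)=0.0000, V(2,1)=0.0000, V(2,2)=10.0000
  t=1,j=0: stock 98.4400 → up 110.2528 (V=0.0000), down 90.5648 (V=0.0000). Price 0.0000; hedge Δ=0.0000, bond B=0.0000.
  t=1,j=1: stock 119.8400 → up 134.2208 (V=10.0000), down 110.2528 (V=0.0000). Price 6.6038; hedge Δ=0.4172, bond B=-43.3962.
  t=0,j=0: stock 107.0000 → up 119.8400 (V=6.6038), down 98.4400 (V=0.0000). Price 4.3610; hedge Δ=0.3086, bond B=-28.6579.
Check: Δ(0,0)·S0 + B(0,0) = 4.3610 = V0.

(0,0): Delta=0.3086 Bond=-28.6579
(1,0): Delta=0.0000 Bond=0.0000
(1,1): Delta=0.4172 Bond=-43.3962
V0=4.3610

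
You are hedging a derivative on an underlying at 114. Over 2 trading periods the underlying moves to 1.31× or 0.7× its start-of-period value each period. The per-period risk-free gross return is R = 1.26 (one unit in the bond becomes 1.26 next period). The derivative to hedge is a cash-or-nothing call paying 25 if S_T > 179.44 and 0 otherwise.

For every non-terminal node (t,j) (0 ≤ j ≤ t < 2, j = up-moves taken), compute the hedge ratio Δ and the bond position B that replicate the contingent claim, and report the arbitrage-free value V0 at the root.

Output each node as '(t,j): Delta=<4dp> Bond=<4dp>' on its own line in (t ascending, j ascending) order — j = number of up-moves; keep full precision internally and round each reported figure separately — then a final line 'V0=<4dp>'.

(0,0): Delta=0.2619 Bond=-16.5892
(1,0): Delta=0.0000 Bond=0.0000
(1,1): Delta=0.2744 Bond=-22.7687
V0=13.2714

The replicating-portfolio and risk-neutral prices coincide; use p* = (1.26−0.7)/(1.31−0.7) = 0.9180 for the latter.
Payoff layer (t=2): V(2,0)=0.0000, V(2,1)=0.0000, V(2,2)=25.0000
(1,0): S=79.8000. Δ = (V_up−V_dn)/(S_up−S_dn) = (0.0000−0.0000)/(104.5380−55.8600) = 0.0000. V = [p*·0.0000 + (1−p*)·0.0000]/1.26 = 0.0000. B = V − Δ·S = 0.0000.
(1,1): S=149.3400. Δ = (V_up−V_dn)/(S_up−S_dn) = (25.0000−0.0000)/(195.6354−104.5380) = 0.2744. V = [p*·25.0000 + (1−p*)·0.0000]/1.26 = 18.2149. B = V − Δ·S = -22.7687.
(0,0): S=114.0000. Δ = (V_up−V_dn)/(S_up−S_dn) = (18.2149−0.0000)/(149.3400−79.8000) = 0.2619. V = [p*·18.2149 + (1−p*)·0.0000]/1.26 = 13.2714. B = V − Δ·S = -16.5892.
Each (Δ,B) replicates both successor values, so the strategy is self-financing and V0 is arbitrage-free.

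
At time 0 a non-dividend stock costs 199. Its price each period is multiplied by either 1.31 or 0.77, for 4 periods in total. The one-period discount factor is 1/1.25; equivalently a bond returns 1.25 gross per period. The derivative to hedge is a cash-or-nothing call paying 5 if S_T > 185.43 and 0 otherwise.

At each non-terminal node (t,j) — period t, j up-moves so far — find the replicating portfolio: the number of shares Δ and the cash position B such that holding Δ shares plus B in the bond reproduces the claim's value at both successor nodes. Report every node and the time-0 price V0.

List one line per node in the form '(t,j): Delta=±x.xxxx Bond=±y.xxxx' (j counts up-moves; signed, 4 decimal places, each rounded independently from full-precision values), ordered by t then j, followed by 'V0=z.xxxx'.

Under the risk-neutral measure, an up-move has probability p* = (R−d)/(u−d) = 0.8889 and values discount at R = 1.25.
At expiry t=4: V(4,0)=0.0000, V(4,1)=0.0000, V(4,2)=5.0000, V(4,3)=5.0000, V(4,4)=5.0000
  t=3,j=0: stock 90.8501 → up 119.0136 (V=0.0000), down 69.9546 (V=0.0000). Price 0.0000; hedge Δ=0.0000, bond B=0.0000.
  t=3,j=1: stock 154.5631 → up 202.4777 (V=5.0000), down 119.0136 (V=0.0000). Price 3.5556; hedge Δ=0.0599, bond B=-5.7037.
  t=3,j=2: stock 262.9580 → up 344.4750 (V=5.0000), down 202.4777 (V=5.0000). Price 4.0000; hedge Δ=0.0000, bond B=4.0000.
  t=3,j=3: stock 447.3701 → up 586.0548 (V=5.0000), down 344.4750 (V=5.0000). Price 4.0000; hedge Δ=0.0000, bond B=4.0000.
  t=2,j=0: stock 117.9871 → up 154.5631 (V=3.5556), down 90.8501 (V=0.0000). Price 2.5284; hedge Δ=0.0558, bond B=-4.0560.
  t=2,j=1: stock 200.7313 → up 262.9580 (V=4.0000), down 154.5631 (V=3.5556). Price 3.1605; hedge Δ=0.0041, bond B=2.3374.
  t=2,j=2: stock 341.5039 → up 447.3701 (V=4.0000), down 262.9580 (V=4.0000). Price 3.2000; hedge Δ=0.0000, bond B=3.2000.
  t=1,j=0: stock 153.2300 → up 200.7313 (V=3.1605), down 117.9871 (V=2.5284). Price 2.4722; hedge Δ=0.0076, bond B=1.3017.
  t=1,j=1: stock 260.6900 → up 341.5039 (V=3.2000), down 200.7313 (V=3.1605). Price 2.5565; hedge Δ=0.0003, bond B=2.4833.
  t=0,j=0: stock 199.0000 → up 260.6900 (V=2.5565), down 153.2300 (V=2.4722). Price 2.0377; hedge Δ=0.0008, bond B=1.8816.
Check: Δ(0,0)·S0 + B(0,0) = 2.0377 = V0.

(0,0): Delta=0.0008 Bond=1.8816
(1,0): Delta=0.0076 Bond=1.3017
(1,1): Delta=0.0003 Bond=2.4833
(2,0): Delta=0.0558 Bond=-4.0560
(2,1): Delta=0.0041 Bond=2.3374
(2,2): Delta=0.0000 Bond=3.2000
(3,0): Delta=0.0000 Bond=0.0000
(3,1): Delta=0.0599 Bond=-5.7037
(3,2): Delta=0.0000 Bond=4.0000
(3,3): Delta=0.0000 Bond=4.0000
V0=2.0377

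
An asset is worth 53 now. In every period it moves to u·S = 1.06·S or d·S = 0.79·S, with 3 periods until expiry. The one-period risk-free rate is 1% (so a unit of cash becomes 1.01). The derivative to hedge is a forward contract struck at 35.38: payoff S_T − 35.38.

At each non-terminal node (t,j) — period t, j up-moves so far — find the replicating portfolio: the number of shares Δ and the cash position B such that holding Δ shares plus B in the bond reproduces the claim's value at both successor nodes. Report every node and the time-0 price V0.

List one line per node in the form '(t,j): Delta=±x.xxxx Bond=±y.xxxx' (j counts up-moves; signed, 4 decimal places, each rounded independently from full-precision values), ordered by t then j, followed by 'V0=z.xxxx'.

(0,0): Delta=1.0000 Bond=-34.3395
(1,0): Delta=1.0000 Bond=-34.6829
(1,1): Delta=1.0000 Bond=-34.6829
(2,0): Delta=1.0000 Bond=-35.0297
(2,1): Delta=1.0000 Bond=-35.0297
(2,2): Delta=1.0000 Bond=-35.0297
V0=18.6605

Under the risk-neutral measure, an up-move has probability p* = (R−d)/(u−d) = 0.8148 and values discount at R = 1.01.
At expiry t=3: V(3,0)=-9.2489, V(3,1)=-0.3181, V(3,2)=11.6651, V(3,3)=27.7438
  t=2,j=0: stock 33.0773 → up 35.0619 (V=-0.3181), down 26.1311 (V=-9.2489). Price -1.9524; hedge Δ=1.0000, bond B=-35.0297.
  t=2,j=1: stock 44.3822 → up 47.0451 (V=11.6651), down 35.0619 (V=-0.3181). Price 9.3525; hedge Δ=1.0000, bond B=-35.0297.
  t=2,j=2: stock 59.5508 → up 63.1238 (V=27.7438), down 47.0451 (V=11.6651). Price 24.5211; hedge Δ=1.0000, bond B=-35.0297.
  t=1,j=0: stock 41.8700 → up 44.3822 (V=9.3525), down 33.0773 (V=-1.9524). Price 7.1871; hedge Δ=1.0000, bond B=-34.6829.
  t=1,j=1: stock 56.1800 → up 59.5508 (V=24.5211), down 44.3822 (V=9.3525). Price 21.4971; hedge Δ=1.0000, bond B=-34.6829.
  t=0,j=0: stock 53.0000 → up 56.1800 (V=21.4971), down 41.8700 (V=7.1871). Price 18.6605; hedge Δ=1.0000, bond B=-34.3395.
The time-0 hedge costs 18.6605, which is the no-arbitrage price.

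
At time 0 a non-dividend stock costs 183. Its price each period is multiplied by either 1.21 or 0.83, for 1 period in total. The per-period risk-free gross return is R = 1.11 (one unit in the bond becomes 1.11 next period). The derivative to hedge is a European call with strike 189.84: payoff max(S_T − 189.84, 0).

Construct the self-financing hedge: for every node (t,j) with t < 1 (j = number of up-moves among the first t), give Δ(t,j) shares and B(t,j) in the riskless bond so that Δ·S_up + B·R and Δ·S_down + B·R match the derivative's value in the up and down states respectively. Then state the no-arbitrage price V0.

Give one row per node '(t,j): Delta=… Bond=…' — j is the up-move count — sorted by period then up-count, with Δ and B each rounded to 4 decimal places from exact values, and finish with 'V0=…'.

Since d<R<u, set p* = (R−d)/(u−d) = 0.7368; price each node as the discounted p*-expectation of its children.
Terminal payoffs: V(1,0)=0.0000, V(1,1)=31.5900
  t=0,j=0: stock 183.0000 → up 221.4300 (V=31.5900), down 151.8900 (V=0.0000). Price 20.9701; hedge Δ=0.4543, bond B=-62.1615.
Self-financing check: at every node Δ·S+B equals the discounted successor values.

(0,0): Delta=0.4543 Bond=-62.1615
V0=20.9701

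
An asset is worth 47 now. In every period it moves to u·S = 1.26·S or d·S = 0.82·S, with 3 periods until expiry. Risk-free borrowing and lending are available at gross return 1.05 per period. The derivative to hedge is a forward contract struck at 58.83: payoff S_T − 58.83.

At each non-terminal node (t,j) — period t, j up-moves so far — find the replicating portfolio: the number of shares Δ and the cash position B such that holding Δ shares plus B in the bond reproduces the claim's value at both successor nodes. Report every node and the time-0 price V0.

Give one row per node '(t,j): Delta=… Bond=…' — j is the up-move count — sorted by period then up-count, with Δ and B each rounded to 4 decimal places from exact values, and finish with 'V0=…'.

The replicating-portfolio and risk-neutral prices coincide; use p* = (1.05−0.82)/(1.26−0.82) = 0.5227 for the latter.
Terminal payoffs: V(3,0)=-32.9157, V(3,1)=-19.0105, V(3,2)=2.3561, V(3,3)=35.1877
(2,0): S=31.6028. Δ = (V_up−V_dn)/(S_up−S_dn) = (-19.0105−-32.9157)/(39.8195−25.9143) = 1.0000. V = [p*·-19.0105 + (1−p*)·-32.9157]/1.05 = -24.4258. B = V − Δ·S = -56.0286.
(2,1): S=48.5604. Δ = (V_up−V_dn)/(S_up−S_dn) = (2.3561−-19.0105)/(61.1861−39.8195) = 1.0000. V = [p*·2.3561 + (1−p*)·-19.0105]/1.05 = -7.4682. B = V − Δ·S = -56.0286.
(2,2): S=74.6172. Δ = (V_up−V_dn)/(S_up−S_dn) = (35.1877−2.3561)/(94.0177−61.1861) = 1.0000. V = [p*·35.1877 + (1−p*)·2.3561]/1.05 = 18.5886. B = V − Δ·S = -56.0286.
(1,0): S=38.5400. Δ = (V_up−V_dn)/(S_up−S_dn) = (-7.4682−-24.4258)/(48.5604−31.6028) = 1.0000. V = [p*·-7.4682 + (1−p*)·-24.4258]/1.05 = -14.8205. B = V − Δ·S = -53.3605.
(1,1): S=59.2200. Δ = (V_up−V_dn)/(S_up−S_dn) = (18.5886−-7.4682)/(74.6172−48.5604) = 1.0000. V = [p*·18.5886 + (1−p*)·-7.4682]/1.05 = 5.8595. B = V − Δ·S = -53.3605.
(0,0): S=47.0000. Δ = (V_up−V_dn)/(S_up−S_dn) = (5.8595−-14.8205)/(59.2200−38.5400) = 1.0000. V = [p*·5.8595 + (1−p*)·-14.8205]/1.05 = -3.8196. B = V − Δ·S = -50.8196.
The time-0 hedge costs -3.8196, which is the no-arbitrage price.

(0,0): Delta=1.0000 Bond=-50.8196
(1,0): Delta=1.0000 Bond=-53.3605
(1,1): Delta=1.0000 Bond=-53.3605
(2,0): Delta=1.0000 Bond=-56.0286
(2,1): Delta=1.0000 Bond=-56.0286
(2,2): Delta=1.0000 Bond=-56.0286
V0=-3.8196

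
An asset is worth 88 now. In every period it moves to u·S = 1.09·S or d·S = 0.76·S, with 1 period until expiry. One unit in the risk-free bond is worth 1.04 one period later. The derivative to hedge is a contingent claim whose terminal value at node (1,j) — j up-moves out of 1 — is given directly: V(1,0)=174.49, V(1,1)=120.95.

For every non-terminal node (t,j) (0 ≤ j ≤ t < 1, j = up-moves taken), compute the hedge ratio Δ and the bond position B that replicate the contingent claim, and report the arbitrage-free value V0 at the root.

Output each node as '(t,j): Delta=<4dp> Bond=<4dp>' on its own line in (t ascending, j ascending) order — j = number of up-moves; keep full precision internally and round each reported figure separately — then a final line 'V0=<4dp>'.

Risk-neutral probability p* = (R−d)/(u−d) = (1.04−0.76)/(1.09−0.76) = 0.8485.
Payoff layer (t=1): V(1,0)=174.4900, V(1,1)=120.9500
Node (0,0) S=88.0000: V=(p*·120.9500+(1−p*)·174.4900)/1.04=124.0982; Δ=(120.9500−174.4900)/(95.9200−66.8800)=-1.8437; B=V−Δ·S=286.3406
Root portfolio cost Δ·88+B reproduces V0=124.0982.

(0,0): Delta=-1.8437 Bond=286.3406
V0=124.0982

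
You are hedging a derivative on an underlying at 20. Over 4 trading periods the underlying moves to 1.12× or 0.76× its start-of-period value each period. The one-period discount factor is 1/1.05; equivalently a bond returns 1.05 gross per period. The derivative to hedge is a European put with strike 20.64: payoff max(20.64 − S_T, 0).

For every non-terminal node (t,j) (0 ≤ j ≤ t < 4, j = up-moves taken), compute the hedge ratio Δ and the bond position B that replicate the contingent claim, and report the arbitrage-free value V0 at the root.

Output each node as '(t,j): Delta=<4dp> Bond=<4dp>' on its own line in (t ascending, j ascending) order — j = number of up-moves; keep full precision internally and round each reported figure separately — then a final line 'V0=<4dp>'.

(0,0): Delta=-0.3331 Bond=7.6341
(1,0): Delta=-0.9231 Bond=16.9836
(1,1): Delta=-0.2365 Bond=5.8512
(2,0): Delta=-1.0000 Bond=18.7211
(2,1): Delta=-0.9105 Bond=17.6183
(2,2): Delta=-0.1261 Bond=3.3740
(3,0): Delta=-1.0000 Bond=19.6571
(3,1): Delta=-1.0000 Bond=19.6571
(3,2): Delta=-0.8958 Bond=18.2198
(3,3): Delta=0.0000 Bond=0.0000
V0=0.9718

No-arbitrage ⇒ martingale measure with p* = (R−d)/(u−d) = 0.8056.
Payoff layer (t=4): V(4,0)=13.9676, V(4,1)=10.8069, V(4,2)=6.1492, V(4,3)=0.0000, V(4,4)=0.0000
Node (3,0) S=8.7795: V=(p*·10.8069+(1−p*)·13.9676)/1.05=10.8776; Δ=(10.8069−13.9676)/(9.8331−6.6724)=-1.0000; B=V−Δ·S=19.6571
Node (3,1) S=12.9382: V=(p*·6.1492+(1−p*)·10.8069)/1.05=6.7189; Δ=(6.1492−10.8069)/(14.4908−9.8331)=-1.0000; B=V−Δ·S=19.6571
Node (3,2) S=19.0669: V=(p*·0.0000+(1−p*)·6.1492)/1.05=1.1387; Δ=(0.0000−6.1492)/(21.3549−14.4908)=-0.8958; B=V−Δ·S=18.2198
Node (3,3) S=28.0986: V=(p*·0.0000+(1−p*)·0.0000)/1.05=0.0000; Δ=(0.0000−0.0000)/(31.4704−21.3549)=0.0000; B=V−Δ·S=0.0000
Node (2,0) S=11.5520: V=(p*·6.7189+(1−p*)·10.8776)/1.05=7.1691; Δ=(6.7189−10.8776)/(12.9382−8.7795)=-1.0000; B=V−Δ·S=18.7211
Node (2,1) S=17.0240: V=(p*·1.1387+(1−p*)·6.7189)/1.05=2.1179; Δ=(1.1387−6.7189)/(19.0669−12.9382)=-0.9105; B=V−Δ·S=17.6183
Node (2,2) S=25.0880: V=(p*·0.0000+(1−p*)·1.1387)/1.05=0.2109; Δ=(0.0000−1.1387)/(28.0986−19.0669)=-0.1261; B=V−Δ·S=3.3740
Node (1,0) S=15.2000: V=(p*·2.1179+(1−p*)·7.1691)/1.05=2.9524; Δ=(2.1179−7.1691)/(17.0240−11.5520)=-0.9231; B=V−Δ·S=16.9836
Node (1,1) S=22.4000: V=(p*·0.2109+(1−p*)·2.1179)/1.05=0.5540; Δ=(0.2109−2.1179)/(25.0880−17.0240)=-0.2365; B=V−Δ·S=5.8512
Node (0,0) S=20.0000: V=(p*·0.5540+(1−p*)·2.9524)/1.05=0.9718; Δ=(0.5540−2.9524)/(22.4000−15.2000)=-0.3331; B=V−Δ·S=7.6341
Each (Δ,B) replicates both successor values, so the strategy is self-financing and V0 is arbitrage-free.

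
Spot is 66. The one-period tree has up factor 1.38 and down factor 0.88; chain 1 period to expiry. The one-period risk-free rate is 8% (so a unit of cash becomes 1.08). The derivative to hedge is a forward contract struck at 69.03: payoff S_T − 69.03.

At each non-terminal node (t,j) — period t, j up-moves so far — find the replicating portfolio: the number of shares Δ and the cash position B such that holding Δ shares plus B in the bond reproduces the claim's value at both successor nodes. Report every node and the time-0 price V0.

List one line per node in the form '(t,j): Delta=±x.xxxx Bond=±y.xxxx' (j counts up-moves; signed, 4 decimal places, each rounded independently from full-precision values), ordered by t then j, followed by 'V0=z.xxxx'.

(0,0): Delta=1.0000 Bond=-63.9167
V0=2.0833

Since d<R<u, set p* = (R−d)/(u−d) = 0.4000; price each node as the discounted p*-expectation of its children.
At expiry t=1: V(1,0)=-10.9500, V(1,1)=22.0500
Node (0,0) S=66.0000: V=(p*·22.0500+(1−p*)·-10.9500)/1.08=2.0833; Δ=(22.0500−-10.9500)/(91.0800−58.0800)=1.0000; B=V−Δ·S=-63.9167
The time-0 hedge costs 2.0833, which is the no-arbitrage price.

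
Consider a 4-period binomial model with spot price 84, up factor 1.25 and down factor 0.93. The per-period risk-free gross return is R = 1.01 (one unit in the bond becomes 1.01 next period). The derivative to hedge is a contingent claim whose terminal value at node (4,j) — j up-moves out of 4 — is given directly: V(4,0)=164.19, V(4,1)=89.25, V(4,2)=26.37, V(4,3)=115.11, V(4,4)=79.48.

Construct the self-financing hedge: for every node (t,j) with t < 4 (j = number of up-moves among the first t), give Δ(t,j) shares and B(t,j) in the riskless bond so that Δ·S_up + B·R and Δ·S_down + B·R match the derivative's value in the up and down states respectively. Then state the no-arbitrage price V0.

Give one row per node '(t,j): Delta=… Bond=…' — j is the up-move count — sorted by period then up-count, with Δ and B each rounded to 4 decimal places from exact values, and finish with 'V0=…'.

(0,0): Delta=-1.6689 Bond=237.1268
(1,0): Delta=-2.3602 Bond=293.5003
(1,1): Delta=-0.1260 Bond=77.4914
(2,0): Delta=-3.0631 Bond=347.5022
(2,1): Delta=-0.7913 Bond=143.2346
(2,2): Delta=1.3590 Bond=-116.6386
(3,0): Delta=-3.4661 Bond=378.2024
(3,1): Delta=-2.1638 Bond=269.3020
(3,2): Delta=2.2719 Bond=-229.2382
(3,3): Delta=-0.6787 Bond=216.4947
V0=96.9358

Since d<R<u, set p* = (R−d)/(u−d) = 0.2500; price each node as the discounted p*-expectation of its children.
Terminal payoffs: V(4,0)=164.1900, V(4,1)=89.2500, V(4,2)=26.3700, V(4,3)=115.1100, V(4,4)=79.4800
(3,0): S=67.5660. Δ = (V_up−V_dn)/(S_up−S_dn) = (89.2500−164.1900)/(84.4575−62.8364) = -3.4661. V = [p*·89.2500 + (1−p*)·164.1900]/1.01 = 144.0149. B = V − Δ·S = 378.2024.
(3,1): S=90.8145. Δ = (V_up−V_dn)/(S_up−S_dn) = (26.3700−89.2500)/(113.5181−84.4575) = -2.1638. V = [p*·26.3700 + (1−p*)·89.2500]/1.01 = 72.8020. B = V − Δ·S = 269.3020.
(3,2): S=122.0625. Δ = (V_up−V_dn)/(S_up−S_dn) = (115.1100−26.3700)/(152.5781−113.5181) = 2.2719. V = [p*·115.1100 + (1−p*)·26.3700]/1.01 = 48.0743. B = V − Δ·S = -229.2382.
(3,3): S=164.0625. Δ = (V_up−V_dn)/(S_up−S_dn) = (79.4800−115.1100)/(205.0781−152.5781) = -0.6787. V = [p*·79.4800 + (1−p*)·115.1100]/1.01 = 105.1510. B = V − Δ·S = 216.4947.
(2,0): S=72.6516. Δ = (V_up−V_dn)/(S_up−S_dn) = (72.8020−144.0149)/(90.8145−67.5660) = -3.0631. V = [p*·72.8020 + (1−p*)·144.0149]/1.01 = 124.9620. B = V − Δ·S = 347.5022.
(2,1): S=97.6500. Δ = (V_up−V_dn)/(S_up−S_dn) = (48.0743−72.8020)/(122.0625−90.8145) = -0.7913. V = [p*·48.0743 + (1−p*)·72.8020]/1.01 = 65.9604. B = V − Δ·S = 143.2346.
(2,2): S=131.2500. Δ = (V_up−V_dn)/(S_up−S_dn) = (105.1510−48.0743)/(164.0625−122.0625) = 1.3590. V = [p*·105.1510 + (1−p*)·48.0743]/1.01 = 61.7262. B = V − Δ·S = -116.6386.
(1,0): S=78.1200. Δ = (V_up−V_dn)/(S_up−S_dn) = (65.9604−124.9620)/(97.6500−72.6516) = -2.3602. V = [p*·65.9604 + (1−p*)·124.9620]/1.01 = 109.1204. B = V − Δ·S = 293.5003.
(1,1): S=105.0000. Δ = (V_up−V_dn)/(S_up−S_dn) = (61.7262−65.9604)/(131.2500−97.6500) = -0.1260. V = [p*·61.7262 + (1−p*)·65.9604]/1.01 = 64.2593. B = V − Δ·S = 77.4914.
(0,0): S=84.0000. Δ = (V_up−V_dn)/(S_up−S_dn) = (64.2593−109.1204)/(105.0000−78.1200) = -1.6689. V = [p*·64.2593 + (1−p*)·109.1204]/1.01 = 96.9358. B = V − Δ·S = 237.1268.
The time-0 hedge costs 96.9358, which is the no-arbitrage price.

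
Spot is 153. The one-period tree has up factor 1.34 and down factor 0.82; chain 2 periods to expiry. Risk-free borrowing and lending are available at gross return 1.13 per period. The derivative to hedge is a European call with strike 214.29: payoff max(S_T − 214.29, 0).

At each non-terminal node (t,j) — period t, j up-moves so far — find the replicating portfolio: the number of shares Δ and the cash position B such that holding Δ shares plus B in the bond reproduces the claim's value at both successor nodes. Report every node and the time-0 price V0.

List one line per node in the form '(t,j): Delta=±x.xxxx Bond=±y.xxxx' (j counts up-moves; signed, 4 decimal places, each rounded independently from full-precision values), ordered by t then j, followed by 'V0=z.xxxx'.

Risk-neutral probability p* = (R−d)/(u−d) = (1.13−0.82)/(1.34−0.82) = 0.5962.
Payoff layer (t=2): V(2,0)=0.0000, V(2,1)=0.0000, V(2,2)=60.4368
Node (1,0) S=125.4600: V=(p*·0.0000+(1−p*)·0.0000)/1.13=0.0000; Δ=(0.0000−0.0000)/(168.1164−102.8772)=0.0000; B=V−Δ·S=0.0000
Node (1,1) S=205.0200: V=(p*·60.4368+(1−p*)·0.0000)/1.13=31.8846; Δ=(60.4368−0.0000)/(274.7268−168.1164)=0.5669; B=V−Δ·S=-84.3400
Node (0,0) S=153.0000: V=(p*·31.8846+(1−p*)·0.0000)/1.13=16.8214; Δ=(31.8846−0.0000)/(205.0200−125.4600)=0.4008; B=V−Δ·S=-44.4952
Each (Δ,B) replicates both successor values, so the strategy is self-financing and V0 is arbitrage-free.

(0,0): Delta=0.4008 Bond=-44.4952
(1,0): Delta=0.0000 Bond=0.0000
(1,1): Delta=0.5669 Bond=-84.3400
V0=16.8214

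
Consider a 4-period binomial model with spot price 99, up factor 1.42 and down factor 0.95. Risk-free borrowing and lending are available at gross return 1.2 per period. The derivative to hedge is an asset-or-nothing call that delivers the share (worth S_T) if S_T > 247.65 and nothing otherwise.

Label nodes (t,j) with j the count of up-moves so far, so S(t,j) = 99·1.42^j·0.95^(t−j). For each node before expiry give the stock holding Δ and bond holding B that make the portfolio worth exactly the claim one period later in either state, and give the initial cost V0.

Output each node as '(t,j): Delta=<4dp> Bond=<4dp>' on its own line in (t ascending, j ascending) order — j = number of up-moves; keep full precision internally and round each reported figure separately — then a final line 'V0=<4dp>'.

(0,0): Delta=1.5801 Bond=-104.2930
(1,0): Delta=1.1970 Bond=-89.1231
(1,1): Delta=1.8056 Bond=-156.8566
(2,0): Delta=0.0000 Bond=0.0000
(2,1): Delta=1.9017 Bond=-201.0616
(2,2): Delta=1.7490 Bond=-176.9343
(3,0): Delta=0.0000 Bond=0.0000
(3,1): Delta=0.0000 Bond=0.0000
(3,2): Delta=3.0213 Bond=-453.5951
(3,3): Delta=1.0000 Bond=0.0000
V0=52.1333

The replicating-portfolio and risk-neutral prices coincide; use p* = (1.2−0.95)/(1.42−0.95) = 0.5319 for the latter.
Terminal payoffs: V(4,0)=0.0000, V(4,1)=0.0000, V(4,2)=0.0000, V(4,3)=269.2922, V(4,4)=402.5210
(3,0): S=84.8801. Δ = (V_up−V_dn)/(S_up−S_dn) = (0.0000−0.0000)/(120.5298−80.6361) = 0.0000. V = [p*·0.0000 + (1−p*)·0.0000]/1.2 = 0.0000. B = V − Δ·S = 0.0000.
(3,1): S=126.8734. Δ = (V_up−V_dn)/(S_up−S_dn) = (0.0000−0.0000)/(180.1603−120.5298) = 0.0000. V = [p*·0.0000 + (1−p*)·0.0000]/1.2 = 0.0000. B = V − Δ·S = 0.0000.
(3,2): S=189.6424. Δ = (V_up−V_dn)/(S_up−S_dn) = (269.2922−0.0000)/(269.2922−180.1603) = 3.0213. V = [p*·269.2922 + (1−p*)·0.0000]/1.2 = 119.3671. B = V − Δ·S = -453.5951.
(3,3): S=283.4655. Δ = (V_up−V_dn)/(S_up−S_dn) = (402.5210−269.2922)/(402.5210−269.2922) = 1.0000. V = [p*·402.5210 + (1−p*)·269.2922]/1.2 = 283.4655. B = V − Δ·S = 0.0000.
(2,0): S=89.3475. Δ = (V_up−V_dn)/(S_up−S_dn) = (0.0000−0.0000)/(126.8734−84.8801) = 0.0000. V = [p*·0.0000 + (1−p*)·0.0000]/1.2 = 0.0000. B = V − Δ·S = 0.0000.
(2,1): S=133.5510. Δ = (V_up−V_dn)/(S_up−S_dn) = (119.3671−0.0000)/(189.6424−126.8734) = 1.9017. V = [p*·119.3671 + (1−p*)·0.0000]/1.2 = 52.9110. B = V − Δ·S = -201.0616.
(2,2): S=199.6236. Δ = (V_up−V_dn)/(S_up−S_dn) = (283.4655−119.3671)/(283.4655−189.6424) = 1.7490. V = [p*·283.4655 + (1−p*)·119.3671]/1.2 = 172.2113. B = V − Δ·S = -176.9343.
(1,0): S=94.0500. Δ = (V_up−V_dn)/(S_up−S_dn) = (52.9110−0.0000)/(133.5510−89.3475) = 1.1970. V = [p*·52.9110 + (1−p*)·0.0000]/1.2 = 23.4534. B = V − Δ·S = -89.1231.
(1,1): S=140.5800. Δ = (V_up−V_dn)/(S_up−S_dn) = (172.2113−52.9110)/(199.6236−133.5510) = 1.8056. V = [p*·172.2113 + (1−p*)·52.9110]/1.2 = 96.9738. B = V − Δ·S = -156.8566.
(0,0): S=99.0000. Δ = (V_up−V_dn)/(S_up−S_dn) = (96.9738−23.4534)/(140.5800−94.0500) = 1.5801. V = [p*·96.9738 + (1−p*)·23.4534]/1.2 = 52.1333. B = V − Δ·S = -104.2930.
Check: Δ(0,0)·S0 + B(0,0) = 52.1333 = V0.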